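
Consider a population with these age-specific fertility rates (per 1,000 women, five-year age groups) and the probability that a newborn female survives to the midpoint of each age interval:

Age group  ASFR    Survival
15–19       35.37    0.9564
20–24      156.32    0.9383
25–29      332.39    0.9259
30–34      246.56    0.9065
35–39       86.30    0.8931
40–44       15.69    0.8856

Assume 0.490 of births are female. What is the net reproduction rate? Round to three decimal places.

Proportion female at birth = 0.490.
Weighting each age-specific rate by interval width and survival:
  15–19: 5 × 35.37/1000 × 0.9564 = 0.16914
  20–24: 5 × 156.32/1000 × 0.9383 = 0.73338
  25–29: 5 × 332.39/1000 × 0.9259 = 1.53880
  30–34: 5 × 246.56/1000 × 0.9065 = 1.11753
  35–39: 5 × 86.30/1000 × 0.8931 = 0.38537
  40–44: 5 × 15.69/1000 × 0.8856 = 0.06948
Sum = 4.01370
NRR = 0.490 × 4.01370 = 1.96671

1.967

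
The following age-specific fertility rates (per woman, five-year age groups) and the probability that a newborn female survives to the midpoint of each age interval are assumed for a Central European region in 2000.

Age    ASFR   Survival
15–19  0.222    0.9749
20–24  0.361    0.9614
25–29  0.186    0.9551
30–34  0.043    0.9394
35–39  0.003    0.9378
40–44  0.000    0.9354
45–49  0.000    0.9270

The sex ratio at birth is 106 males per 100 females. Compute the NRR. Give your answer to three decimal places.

Proportion female at birth = 100 / (100 + 106) = 0.48544.
Survival-weighted fertility by age (5·fₓ·Sₓ):
  15–19: 5 × 0.222 × 0.9749 = 1.08214
  20–24: 5 × 0.361 × 0.9614 = 1.73533
  25–29: 5 × 0.186 × 0.9551 = 0.88824
  30–34: 5 × 0.043 × 0.9394 = 0.20197
  35–39: 5 × 0.003 × 0.9378 = 0.01407
  40–44: 5 × 0.000 × 0.9354 = 0.00000
  45–49: 5 × 0.000 × 0.9270 = 0.00000
Sum = 3.92175
NRR = 0.48544 × 3.92175 = 1.90377
NRR > 1, so each generation more than replaces itself.

1.904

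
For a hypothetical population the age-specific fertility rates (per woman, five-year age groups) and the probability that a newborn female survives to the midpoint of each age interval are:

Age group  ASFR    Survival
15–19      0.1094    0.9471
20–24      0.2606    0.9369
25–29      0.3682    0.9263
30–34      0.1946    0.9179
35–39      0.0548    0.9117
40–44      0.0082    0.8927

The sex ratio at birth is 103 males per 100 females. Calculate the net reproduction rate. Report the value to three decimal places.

2.278

Proportion female at birth = 100 / (100 + 103) = 0.49261.
Survival-weighted fertility by age (5·fₓ·Sₓ):
  15–19: 5 × 0.1094 × 0.9471 = 0.51806
  20–24: 5 × 0.2606 × 0.9369 = 1.22078
  25–29: 5 × 0.3682 × 0.9263 = 1.70532
  30–34: 5 × 0.1946 × 0.9179 = 0.89312
  35–39: 5 × 0.0548 × 0.9117 = 0.24981
  40–44: 5 × 0.0082 × 0.8927 = 0.03660
Sum = 4.62369
NRR = 0.49261 × 4.62369 = 2.27768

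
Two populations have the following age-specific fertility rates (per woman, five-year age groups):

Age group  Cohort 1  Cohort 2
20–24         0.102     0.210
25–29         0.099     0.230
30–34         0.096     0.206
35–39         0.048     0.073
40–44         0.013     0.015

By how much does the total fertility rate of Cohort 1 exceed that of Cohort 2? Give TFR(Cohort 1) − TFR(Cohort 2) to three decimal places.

-1.880

Cohort 1:
  Sum of ASFRs = 0.102 + 0.099 + 0.096 + 0.048 + 0.013 = 0.358
  TFR = 5 × 0.358 = 1.79
Cohort 2:
  Sum of ASFRs = 0.210 + 0.230 + 0.206 + 0.073 + 0.015 = 0.734
  TFR = 5 × 0.734 = 3.67
Difference = 1.79 − 3.67 = -1.88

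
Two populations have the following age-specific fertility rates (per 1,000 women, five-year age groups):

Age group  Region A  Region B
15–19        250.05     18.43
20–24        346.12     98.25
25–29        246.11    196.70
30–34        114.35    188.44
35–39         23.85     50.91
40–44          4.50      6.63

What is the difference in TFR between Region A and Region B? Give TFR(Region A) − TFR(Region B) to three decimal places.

Region A:
  Sum of ASFRs = 250.05 + 346.12 + 246.11 + 114.35 + 23.85 + 4.50 = 984.98
  TFR = 5 × 984.98 / 1000 = 4.9249
Region B:
  Sum of ASFRs = 18.43 + 98.25 + 196.70 + 188.44 + 50.91 + 6.63 = 559.36
  TFR = 5 × 559.36 / 1000 = 2.7968
Difference = 4.9249 − 2.7968 = 2.1281

2.128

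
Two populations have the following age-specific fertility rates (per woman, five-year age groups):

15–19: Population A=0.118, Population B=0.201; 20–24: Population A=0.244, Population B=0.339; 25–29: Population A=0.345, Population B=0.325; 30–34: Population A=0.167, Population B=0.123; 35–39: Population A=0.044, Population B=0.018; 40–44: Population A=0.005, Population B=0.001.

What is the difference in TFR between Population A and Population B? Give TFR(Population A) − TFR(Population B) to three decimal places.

-0.420

Population A:
  Sum of ASFRs = 0.118 + 0.244 + 0.345 + 0.167 + 0.044 + 0.005 = 0.923
  TFR = 5 × 0.923 = 4.615
Population B:
  Sum of ASFRs = 0.201 + 0.339 + 0.325 + 0.123 + 0.018 + 0.001 = 1.007
  TFR = 5 × 1.007 = 5.035
Difference = 4.615 − 5.035 = -0.42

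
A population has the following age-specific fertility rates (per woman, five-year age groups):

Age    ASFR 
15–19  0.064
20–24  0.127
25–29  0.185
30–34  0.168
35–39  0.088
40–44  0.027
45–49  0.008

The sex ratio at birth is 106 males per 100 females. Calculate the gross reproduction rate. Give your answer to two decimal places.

Proportion female at birth = 100 / (100 + 106) = 0.48544.
Sum of ASFRs = 0.064 + 0.127 + 0.185 + 0.168 + 0.088 + 0.027 + 0.008 = 0.667
TFR = 5 × 0.667 = 3.335
GRR = 0.48544 × 3.335 = 1.61894

1.62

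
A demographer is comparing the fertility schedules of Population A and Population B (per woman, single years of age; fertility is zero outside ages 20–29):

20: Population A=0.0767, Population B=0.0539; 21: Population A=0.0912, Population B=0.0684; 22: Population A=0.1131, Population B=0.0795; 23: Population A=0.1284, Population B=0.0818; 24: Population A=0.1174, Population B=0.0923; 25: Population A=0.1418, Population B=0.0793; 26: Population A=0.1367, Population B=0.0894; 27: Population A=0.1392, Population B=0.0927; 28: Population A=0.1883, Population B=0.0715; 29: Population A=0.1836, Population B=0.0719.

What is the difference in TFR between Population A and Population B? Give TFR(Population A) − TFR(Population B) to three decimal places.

Population A:
  Sum of ASFRs = 0.0767 + 0.0912 + 0.1131 + 0.1284 + 0.1174 + 0.1418 + 0.1367 + 0.1392 + 0.1883 + 0.1836 = 1.3164
  TFR = 1.3164
Population B:
  Sum of ASFRs = 0.0539 + 0.0684 + 0.0795 + 0.0818 + 0.0923 + 0.0793 + 0.0894 + 0.0927 + 0.0715 + 0.0719 = 0.7807
  TFR = 0.7807
Difference = 1.3164 − 0.7807 = 0.5357

0.536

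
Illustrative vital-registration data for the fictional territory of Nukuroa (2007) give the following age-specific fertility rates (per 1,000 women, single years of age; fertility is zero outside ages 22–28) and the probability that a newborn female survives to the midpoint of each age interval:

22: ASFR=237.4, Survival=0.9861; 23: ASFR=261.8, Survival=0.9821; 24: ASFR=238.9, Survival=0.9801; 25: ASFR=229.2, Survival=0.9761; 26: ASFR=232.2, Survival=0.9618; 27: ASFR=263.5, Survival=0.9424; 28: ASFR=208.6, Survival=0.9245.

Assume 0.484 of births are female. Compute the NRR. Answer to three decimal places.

Proportion female at birth = 0.484.
Weighting each age-specific rate by interval width and survival:
  22: 1 × 237.4/1000 × 0.9861 = 0.23410
  23: 1 × 261.8/1000 × 0.9821 = 0.25711
  24: 1 × 238.9/1000 × 0.9801 = 0.23415
  25: 1 × 229.2/1000 × 0.9761 = 0.22372
  26: 1 × 232.2/1000 × 0.9618 = 0.22333
  27: 1 × 263.5/1000 × 0.9424 = 0.24832
  28: 1 × 208.6/1000 × 0.9245 = 0.19285
Sum = 1.61358
NRR = 0.484 × 1.61358 = 0.78097
With NRR below 1 the population is below replacement fertility.

0.781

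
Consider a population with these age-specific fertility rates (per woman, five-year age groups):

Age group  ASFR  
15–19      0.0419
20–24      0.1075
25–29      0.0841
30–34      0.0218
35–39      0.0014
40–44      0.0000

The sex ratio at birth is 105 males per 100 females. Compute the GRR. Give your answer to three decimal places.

0.626

Proportion female at birth = 100 / (100 + 105) = 0.48780.
Sum of ASFRs = 0.0419 + 0.1075 + 0.0841 + 0.0218 + 0.0014 + 0.0000 = 0.2567
TFR = 5 × 0.2567 = 1.2835
GRR = 0.48780 × 1.2835 = 0.62609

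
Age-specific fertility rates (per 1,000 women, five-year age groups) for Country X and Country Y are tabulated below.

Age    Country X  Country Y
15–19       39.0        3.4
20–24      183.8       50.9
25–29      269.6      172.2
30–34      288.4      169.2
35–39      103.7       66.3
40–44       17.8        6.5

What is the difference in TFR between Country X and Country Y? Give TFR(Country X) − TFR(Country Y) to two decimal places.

Country X:
  Sum of ASFRs = 39.0 + 183.8 + 269.6 + 288.4 + 103.7 + 17.8 = 902.3
  TFR = 5 × 902.3 / 1000 = 4.5115
Country Y:
  Sum of ASFRs = 3.4 + 50.9 + 172.2 + 169.2 + 66.3 + 6.5 = 468.5
  TFR = 5 × 468.5 / 1000 = 2.3425
Difference = 4.5115 − 2.3425 = 2.169

2.17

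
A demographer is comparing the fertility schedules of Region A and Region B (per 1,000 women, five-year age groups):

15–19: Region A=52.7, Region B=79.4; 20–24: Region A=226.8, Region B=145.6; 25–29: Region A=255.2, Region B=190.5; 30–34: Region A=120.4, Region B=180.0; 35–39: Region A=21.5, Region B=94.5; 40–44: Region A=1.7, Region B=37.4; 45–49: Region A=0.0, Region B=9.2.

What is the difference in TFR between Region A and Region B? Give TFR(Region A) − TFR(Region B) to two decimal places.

Region A:
  Sum of ASFRs = 52.7 + 226.8 + 255.2 + 120.4 + 21.5 + 1.7 + 0.0 = 678.3
  TFR = 5 × 678.3 / 1000 = 3.3915
Region B:
  Sum of ASFRs = 79.4 + 145.6 + 190.5 + 180.0 + 94.5 + 37.4 + 9.2 = 736.6
  TFR = 5 × 736.6 / 1000 = 3.683
Difference = 3.3915 − 3.683 = -0.2915

-0.29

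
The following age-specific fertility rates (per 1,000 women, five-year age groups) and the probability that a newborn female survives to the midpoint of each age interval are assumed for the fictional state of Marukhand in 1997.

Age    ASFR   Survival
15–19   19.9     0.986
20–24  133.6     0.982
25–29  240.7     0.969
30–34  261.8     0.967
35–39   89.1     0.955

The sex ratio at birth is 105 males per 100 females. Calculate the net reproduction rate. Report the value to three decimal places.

1.762

Proportion female at birth = 100 / (100 + 105) = 0.48780.
Survival-weighted fertility by age (5·fₓ·Sₓ):
  15–19: 5 × 19.9/1000 × 0.986 = 0.09811
  20–24: 5 × 133.6/1000 × 0.982 = 0.65598
  25–29: 5 × 240.7/1000 × 0.969 = 1.16619
  30–34: 5 × 261.8/1000 × 0.967 = 1.26580
  35–39: 5 × 89.1/1000 × 0.955 = 0.42545
Sum = 3.61153
NRR = 0.48780 × 3.61153 = 1.76170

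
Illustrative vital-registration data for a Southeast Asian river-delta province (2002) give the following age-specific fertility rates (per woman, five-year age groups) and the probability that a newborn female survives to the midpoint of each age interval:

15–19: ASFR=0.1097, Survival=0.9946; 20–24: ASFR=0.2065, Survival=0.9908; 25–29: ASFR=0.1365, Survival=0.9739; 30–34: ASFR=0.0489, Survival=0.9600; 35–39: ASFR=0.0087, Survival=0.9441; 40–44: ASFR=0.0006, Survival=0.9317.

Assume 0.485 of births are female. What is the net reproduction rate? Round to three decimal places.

1.218

Proportion female at birth = 0.485.
Each age group contributes 5 × ASFR × survival:
  15–19: 5 × 0.1097 × 0.9946 = 0.54554
  20–24: 5 × 0.2065 × 0.9908 = 1.02300
  25–29: 5 × 0.1365 × 0.9739 = 0.66469
  30–34: 5 × 0.0489 × 0.9600 = 0.23472
  35–39: 5 × 0.0087 × 0.9441 = 0.04107
  40–44: 5 × 0.0006 × 0.9317 = 0.00280
Sum = 2.51182
NRR = 0.485 × 2.51182 = 1.21823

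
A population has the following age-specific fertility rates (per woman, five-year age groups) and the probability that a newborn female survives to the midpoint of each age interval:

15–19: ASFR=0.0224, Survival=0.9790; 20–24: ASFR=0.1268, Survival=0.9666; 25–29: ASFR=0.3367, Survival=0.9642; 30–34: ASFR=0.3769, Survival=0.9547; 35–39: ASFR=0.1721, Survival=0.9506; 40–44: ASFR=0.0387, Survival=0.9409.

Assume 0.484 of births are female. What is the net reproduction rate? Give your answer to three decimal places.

2.490

Proportion female at birth = 0.484.
Each age group contributes 5 × ASFR × survival:
  15–19: 5 × 0.0224 × 0.9790 = 0.10965
  20–24: 5 × 0.1268 × 0.9666 = 0.61282
  25–29: 5 × 0.3367 × 0.9642 = 1.62323
  30–34: 5 × 0.3769 × 0.9547 = 1.79913
  35–39: 5 × 0.1721 × 0.9506 = 0.81799
  40–44: 5 × 0.0387 × 0.9409 = 0.18206
Sum = 5.14488
NRR = 0.484 × 5.14488 = 2.49012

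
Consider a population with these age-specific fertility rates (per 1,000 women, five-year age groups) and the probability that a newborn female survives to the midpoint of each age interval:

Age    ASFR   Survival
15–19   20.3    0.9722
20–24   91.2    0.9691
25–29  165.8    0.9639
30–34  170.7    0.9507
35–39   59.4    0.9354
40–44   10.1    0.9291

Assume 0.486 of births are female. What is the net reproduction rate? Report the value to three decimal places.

Proportion female at birth = 0.486.
Per-age-group product (5 × ASFR × survival probability):
  15–19: 5 × 20.3/1000 × 0.9722 = 0.09868
  20–24: 5 × 91.2/1000 × 0.9691 = 0.44191
  25–29: 5 × 165.8/1000 × 0.9639 = 0.79907
  30–34: 5 × 170.7/1000 × 0.9507 = 0.81142
  35–39: 5 × 59.4/1000 × 0.9354 = 0.27781
  40–44: 5 × 10.1/1000 × 0.9291 = 0.04692
Sum = 2.47581
NRR = 0.486 × 2.47581 = 1.20324

1.203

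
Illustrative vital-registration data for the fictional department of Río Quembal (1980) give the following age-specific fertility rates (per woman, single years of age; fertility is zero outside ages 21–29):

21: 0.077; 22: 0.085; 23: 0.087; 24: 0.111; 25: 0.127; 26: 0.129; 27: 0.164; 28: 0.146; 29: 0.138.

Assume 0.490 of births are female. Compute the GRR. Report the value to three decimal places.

Proportion female at birth = 0.490.
Sum of ASFRs = 0.077 + 0.085 + 0.087 + 0.111 + 0.127 + 0.129 + 0.164 + 0.146 + 0.138 = 1.064
TFR = 1.064
GRR = 0.490 × 1.064 = 0.52136

0.521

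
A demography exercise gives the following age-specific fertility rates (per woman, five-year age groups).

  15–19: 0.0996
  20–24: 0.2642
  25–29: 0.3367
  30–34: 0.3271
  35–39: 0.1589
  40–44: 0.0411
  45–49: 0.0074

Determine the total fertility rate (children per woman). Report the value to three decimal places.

6.175

Sum of ASFRs = 0.0996 + 0.2642 + 0.3367 + 0.3271 + 0.1589 + 0.0411 + 0.0074 = 1.2350
TFR = 5 × 1.2350 = 6.175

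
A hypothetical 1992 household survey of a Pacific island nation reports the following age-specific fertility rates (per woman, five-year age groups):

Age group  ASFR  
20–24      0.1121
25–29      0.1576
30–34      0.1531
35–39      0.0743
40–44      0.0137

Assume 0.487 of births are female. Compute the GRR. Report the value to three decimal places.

Proportion female at birth = 0.487.
Sum of ASFRs = 0.1121 + 0.1576 + 0.1531 + 0.0743 + 0.0137 = 0.5108
TFR = 5 × 0.5108 = 2.554
GRR = 0.487 × 2.554 = 1.24380

1.244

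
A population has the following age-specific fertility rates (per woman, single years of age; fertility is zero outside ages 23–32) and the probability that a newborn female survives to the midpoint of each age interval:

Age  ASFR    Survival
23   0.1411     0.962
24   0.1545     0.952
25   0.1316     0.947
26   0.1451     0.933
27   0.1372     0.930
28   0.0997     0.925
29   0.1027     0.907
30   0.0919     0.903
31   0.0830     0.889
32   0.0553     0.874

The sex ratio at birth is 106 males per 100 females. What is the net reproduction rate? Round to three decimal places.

0.515

Proportion female at birth = 100 / (100 + 106) = 0.48544.
Each age group contributes 1 × ASFR × survival:
  23: 1 × 0.1411 × 0.962 = 0.13574
  24: 1 × 0.1545 × 0.952 = 0.14708
  25: 1 × 0.1316 × 0.947 = 0.12463
  26: 1 × 0.1451 × 0.933 = 0.13538
  27: 1 × 0.1372 × 0.930 = 0.12760
  28: 1 × 0.0997 × 0.925 = 0.09222
  29: 1 × 0.1027 × 0.907 = 0.09315
  30: 1 × 0.0919 × 0.903 = 0.08299
  31: 1 × 0.0830 × 0.889 = 0.07379
  32: 1 × 0.0553 × 0.874 = 0.04833
Sum = 1.06091
NRR = 0.48544 × 1.06091 = 0.51501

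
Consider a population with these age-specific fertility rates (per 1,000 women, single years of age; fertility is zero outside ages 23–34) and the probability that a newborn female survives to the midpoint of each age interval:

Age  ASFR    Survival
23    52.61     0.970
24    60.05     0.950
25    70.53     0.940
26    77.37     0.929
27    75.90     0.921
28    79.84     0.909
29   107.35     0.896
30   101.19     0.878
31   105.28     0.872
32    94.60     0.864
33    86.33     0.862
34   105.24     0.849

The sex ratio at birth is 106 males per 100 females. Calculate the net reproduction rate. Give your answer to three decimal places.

0.442

Proportion female at birth = 100 / (100 + 106) = 0.48544.
Survival-weighted fertility by age (1·fₓ·Sₓ):
  23: 1 × 52.61/1000 × 0.970 = 0.05103
  24: 1 × 60.05/1000 × 0.950 = 0.05705
  25: 1 × 70.53/1000 × 0.940 = 0.06630
  26: 1 × 77.37/1000 × 0.929 = 0.07188
  27: 1 × 75.90/1000 × 0.921 = 0.06990
  28: 1 × 79.84/1000 × 0.909 = 0.07257
  29: 1 × 107.35/1000 × 0.896 = 0.09619
  30: 1 × 101.19/1000 × 0.878 = 0.08884
  31: 1 × 105.28/1000 × 0.872 = 0.09180
  32: 1 × 94.60/1000 × 0.864 = 0.08173
  33: 1 × 86.33/1000 × 0.862 = 0.07442
  34: 1 × 105.24/1000 × 0.849 = 0.08935
Sum = 0.91106
NRR = 0.48544 × 0.91106 = 0.44226
With NRR below 1 the population is below replacement fertility.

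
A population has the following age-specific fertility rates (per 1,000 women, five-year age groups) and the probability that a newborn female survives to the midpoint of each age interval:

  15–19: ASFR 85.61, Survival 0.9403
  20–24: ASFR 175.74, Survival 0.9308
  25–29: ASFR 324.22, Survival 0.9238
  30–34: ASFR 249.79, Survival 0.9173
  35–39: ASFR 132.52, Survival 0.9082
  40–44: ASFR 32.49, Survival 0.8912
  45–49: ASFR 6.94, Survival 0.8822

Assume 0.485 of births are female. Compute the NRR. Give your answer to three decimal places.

2.251

Proportion female at birth = 0.485.
Each age group contributes 5 × ASFR × survival:
  15–19: 5 × 85.61/1000 × 0.9403 = 0.40250
  20–24: 5 × 175.74/1000 × 0.9308 = 0.81789
  25–29: 5 × 324.22/1000 × 0.9238 = 1.49757
  30–34: 5 × 249.79/1000 × 0.9173 = 1.14566
  35–39: 5 × 132.52/1000 × 0.9082 = 0.60177
  40–44: 5 × 32.49/1000 × 0.8912 = 0.14478
  45–49: 5 × 6.94/1000 × 0.8822 = 0.03061
Sum = 4.64078
NRR = 0.485 × 4.64078 = 2.25078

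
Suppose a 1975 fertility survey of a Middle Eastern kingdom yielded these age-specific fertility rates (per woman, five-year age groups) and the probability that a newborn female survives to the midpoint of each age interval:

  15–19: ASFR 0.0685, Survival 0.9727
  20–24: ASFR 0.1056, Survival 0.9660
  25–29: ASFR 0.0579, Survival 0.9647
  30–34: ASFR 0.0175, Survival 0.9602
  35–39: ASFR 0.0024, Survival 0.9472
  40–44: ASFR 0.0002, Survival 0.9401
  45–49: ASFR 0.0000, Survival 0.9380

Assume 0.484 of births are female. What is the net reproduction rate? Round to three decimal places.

0.590

Proportion female at birth = 0.484.
Per-age-group product (5 × ASFR × survival probability):
  15–19: 5 × 0.0685 × 0.9727 = 0.33315
  20–24: 5 × 0.1056 × 0.9660 = 0.51005
  25–29: 5 × 0.0579 × 0.9647 = 0.27928
  30–34: 5 × 0.0175 × 0.9602 = 0.08402
  35–39: 5 × 0.0024 × 0.9472 = 0.01137
  40–44: 5 × 0.0002 × 0.9401 = 0.00094
  45–49: 5 × 0.0000 × 0.9380 = 0.00000
Sum = 1.21881
NRR = 0.484 × 1.21881 = 0.58990
An NRR under 1 implies long-run decline under these rates.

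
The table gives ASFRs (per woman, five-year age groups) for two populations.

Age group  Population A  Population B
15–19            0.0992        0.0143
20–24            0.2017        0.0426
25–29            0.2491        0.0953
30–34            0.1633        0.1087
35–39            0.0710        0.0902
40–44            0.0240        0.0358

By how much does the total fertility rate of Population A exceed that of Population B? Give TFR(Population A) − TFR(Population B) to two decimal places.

Population A:
  Sum of ASFRs = 0.0992 + 0.2017 + 0.2491 + 0.1633 + 0.0710 + 0.0240 = 0.8083
  TFR = 5 × 0.8083 = 4.0415
Population B:
  Sum of ASFRs = 0.0143 + 0.0426 + 0.0953 + 0.1087 + 0.0902 + 0.0358 = 0.3869
  TFR = 5 × 0.3869 = 1.9345
Difference = 4.0415 − 1.9345 = 2.107

2.11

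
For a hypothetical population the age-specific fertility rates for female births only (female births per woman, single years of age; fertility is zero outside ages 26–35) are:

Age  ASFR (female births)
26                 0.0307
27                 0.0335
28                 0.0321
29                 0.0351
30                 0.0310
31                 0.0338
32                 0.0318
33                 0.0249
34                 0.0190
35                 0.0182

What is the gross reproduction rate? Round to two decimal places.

Sum of female ASFRs = 0.0307 + 0.0335 + 0.0321 + 0.0351 + 0.0310 + 0.0338 + 0.0318 + 0.0249 + 0.0190 + 0.0182 = 0.2901
GRR = 0.2901

0.29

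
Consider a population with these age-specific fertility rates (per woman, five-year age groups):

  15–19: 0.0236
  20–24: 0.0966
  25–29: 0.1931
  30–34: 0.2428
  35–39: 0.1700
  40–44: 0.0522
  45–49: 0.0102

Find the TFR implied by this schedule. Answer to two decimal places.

3.94

Sum of ASFRs = 0.0236 + 0.0966 + 0.1931 + 0.2428 + 0.1700 + 0.0522 + 0.0102 = 0.7885
TFR = 5 × 0.7885 = 3.9425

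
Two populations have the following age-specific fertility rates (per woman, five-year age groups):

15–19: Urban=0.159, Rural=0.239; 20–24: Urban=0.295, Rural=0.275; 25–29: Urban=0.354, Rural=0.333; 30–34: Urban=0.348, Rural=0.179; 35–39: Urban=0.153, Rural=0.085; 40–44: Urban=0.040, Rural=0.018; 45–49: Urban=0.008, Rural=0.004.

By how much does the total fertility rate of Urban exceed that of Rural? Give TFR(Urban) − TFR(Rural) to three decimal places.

1.120

Urban:
  Sum of ASFRs = 0.159 + 0.295 + 0.354 + 0.348 + 0.153 + 0.040 + 0.008 = 1.357
  TFR = 5 × 1.357 = 6.785
Rural:
  Sum of ASFRs = 0.239 + 0.275 + 0.333 + 0.179 + 0.085 + 0.018 + 0.004 = 1.133
  TFR = 5 × 1.133 = 5.665
Difference = 6.785 − 5.665 = 1.12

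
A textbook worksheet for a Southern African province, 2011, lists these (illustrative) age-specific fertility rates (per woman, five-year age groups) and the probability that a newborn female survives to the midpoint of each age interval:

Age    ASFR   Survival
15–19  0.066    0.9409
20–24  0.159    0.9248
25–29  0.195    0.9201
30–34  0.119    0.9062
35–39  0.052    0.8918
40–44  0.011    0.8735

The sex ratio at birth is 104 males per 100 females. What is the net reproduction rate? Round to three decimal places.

1.354

Proportion female at birth = 100 / (100 + 104) = 0.49020.
Survival-weighted fertility by age (5·fₓ·Sₓ):
  15–19: 5 × 0.066 × 0.9409 = 0.31050
  20–24: 5 × 0.159 × 0.9248 = 0.73522
  25–29: 5 × 0.195 × 0.9201 = 0.89710
  30–34: 5 × 0.119 × 0.9062 = 0.53919
  35–39: 5 × 0.052 × 0.8918 = 0.23187
  40–44: 5 × 0.011 × 0.8735 = 0.04804
Sum = 2.76192
NRR = 0.49020 × 2.76192 = 1.35389
An NRR exceeding 1 indicates intrinsic growth under these rates.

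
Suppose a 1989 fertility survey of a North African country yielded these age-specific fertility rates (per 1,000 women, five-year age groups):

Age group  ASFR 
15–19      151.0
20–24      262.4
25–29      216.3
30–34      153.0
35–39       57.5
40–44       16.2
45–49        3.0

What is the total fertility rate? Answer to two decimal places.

Sum of ASFRs = 151.0 + 262.4 + 216.3 + 153.0 + 57.5 + 16.2 + 3.0 = 859.4
TFR = 5 × 859.4 / 1000 = 4.297

4.30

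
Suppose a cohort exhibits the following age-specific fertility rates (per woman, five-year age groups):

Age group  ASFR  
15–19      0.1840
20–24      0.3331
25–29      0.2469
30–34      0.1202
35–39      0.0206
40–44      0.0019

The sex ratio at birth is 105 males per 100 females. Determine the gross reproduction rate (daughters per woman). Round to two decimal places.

2.21

Proportion female at birth = 100 / (100 + 105) = 0.48780.
Sum of ASFRs = 0.1840 + 0.3331 + 0.2469 + 0.1202 + 0.0206 + 0.0019 = 0.9067
TFR = 5 × 0.9067 = 4.5335
GRR = 0.48780 × 4.5335 = 2.21144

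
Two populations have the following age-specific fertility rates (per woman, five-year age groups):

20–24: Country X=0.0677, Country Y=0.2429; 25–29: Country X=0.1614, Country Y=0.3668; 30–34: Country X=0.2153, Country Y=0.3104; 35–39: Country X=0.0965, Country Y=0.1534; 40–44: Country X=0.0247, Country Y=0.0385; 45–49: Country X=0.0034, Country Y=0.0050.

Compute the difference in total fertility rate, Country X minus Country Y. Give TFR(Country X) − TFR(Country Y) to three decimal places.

Country X:
  Sum of ASFRs = 0.0677 + 0.1614 + 0.2153 + 0.0965 + 0.0247 + 0.0034 = 0.5690
  TFR = 5 × 0.5690 = 2.845
Country Y:
  Sum of ASFRs = 0.2429 + 0.3668 + 0.3104 + 0.1534 + 0.0385 + 0.0050 = 1.1170
  TFR = 5 × 1.1170 = 5.585
Difference = 2.845 − 5.585 = -2.74

-2.740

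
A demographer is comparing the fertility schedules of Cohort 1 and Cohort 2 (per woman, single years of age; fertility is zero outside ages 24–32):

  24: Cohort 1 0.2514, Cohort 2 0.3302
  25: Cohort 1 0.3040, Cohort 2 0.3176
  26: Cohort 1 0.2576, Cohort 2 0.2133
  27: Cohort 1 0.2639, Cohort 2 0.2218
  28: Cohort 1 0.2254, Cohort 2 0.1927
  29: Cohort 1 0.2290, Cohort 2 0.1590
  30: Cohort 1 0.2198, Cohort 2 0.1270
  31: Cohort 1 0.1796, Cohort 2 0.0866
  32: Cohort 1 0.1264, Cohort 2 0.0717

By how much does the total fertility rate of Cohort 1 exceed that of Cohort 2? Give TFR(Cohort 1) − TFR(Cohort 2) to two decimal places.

Cohort 1:
  Sum of ASFRs = 0.2514 + 0.3040 + 0.2576 + 0.2639 + 0.2254 + 0.2290 + 0.2198 + 0.1796 + 0.1264 = 2.0571
  TFR = 2.0571
Cohort 2:
  Sum of ASFRs = 0.3302 + 0.3176 + 0.2133 + 0.2218 + 0.1927 + 0.1590 + 0.1270 + 0.0866 + 0.0717 = 1.7199
  TFR = 1.7199
Difference = 2.0571 − 1.7199 = 0.3372

0.34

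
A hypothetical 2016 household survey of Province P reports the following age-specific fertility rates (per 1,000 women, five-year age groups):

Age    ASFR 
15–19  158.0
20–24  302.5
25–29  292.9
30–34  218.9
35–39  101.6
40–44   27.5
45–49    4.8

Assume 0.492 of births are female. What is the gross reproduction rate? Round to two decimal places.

Proportion female at birth = 0.492.
Sum of ASFRs = 158.0 + 302.5 + 292.9 + 218.9 + 101.6 + 27.5 + 4.8 = 1106.2
TFR = 5 × 1106.2 / 1000 = 5.531
GRR = 0.492 × 5.531 = 2.72125

2.72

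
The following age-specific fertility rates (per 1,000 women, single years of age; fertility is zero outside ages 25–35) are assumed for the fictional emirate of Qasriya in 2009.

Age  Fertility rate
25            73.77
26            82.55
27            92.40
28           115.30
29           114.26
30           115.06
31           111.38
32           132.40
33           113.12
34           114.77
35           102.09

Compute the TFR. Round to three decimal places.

Sum of ASFRs = 73.77 + 82.55 + 92.40 + 115.30 + 114.26 + 115.06 + 111.38 + 132.40 + 113.12 + 114.77 + 102.09 = 1167.10
TFR = 1167.10 / 1000 = 1.1671

1.167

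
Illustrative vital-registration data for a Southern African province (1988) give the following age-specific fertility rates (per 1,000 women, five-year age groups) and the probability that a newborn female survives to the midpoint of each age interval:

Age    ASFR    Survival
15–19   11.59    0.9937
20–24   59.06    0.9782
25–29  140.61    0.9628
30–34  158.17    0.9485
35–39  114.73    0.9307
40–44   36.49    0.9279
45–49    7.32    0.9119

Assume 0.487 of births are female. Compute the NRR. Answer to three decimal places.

Proportion female at birth = 0.487.
Survival-weighted fertility by age (5·fₓ·Sₓ):
  15–19: 5 × 11.59/1000 × 0.9937 = 0.05758
  20–24: 5 × 59.06/1000 × 0.9782 = 0.28886
  25–29: 5 × 140.61/1000 × 0.9628 = 0.67690
  30–34: 5 × 158.17/1000 × 0.9485 = 0.75012
  35–39: 5 × 114.73/1000 × 0.9307 = 0.53390
  40–44: 5 × 36.49/1000 × 0.9279 = 0.16930
  45–49: 5 × 7.32/1000 × 0.9119 = 0.03338
Sum = 2.51004
NRR = 0.487 × 2.51004 = 1.22239

1.222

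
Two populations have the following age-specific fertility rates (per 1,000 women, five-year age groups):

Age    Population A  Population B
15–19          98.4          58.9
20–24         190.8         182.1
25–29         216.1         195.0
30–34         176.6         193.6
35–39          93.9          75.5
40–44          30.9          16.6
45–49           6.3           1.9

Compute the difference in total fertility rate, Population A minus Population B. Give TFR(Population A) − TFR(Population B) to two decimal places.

Population A:
  Sum of ASFRs = 98.4 + 190.8 + 216.1 + 176.6 + 93.9 + 30.9 + 6.3 = 813.0
  TFR = 5 × 813.0 / 1000 = 4.065
Population B:
  Sum of ASFRs = 58.9 + 182.1 + 195.0 + 193.6 + 75.5 + 16.6 + 1.9 = 723.6
  TFR = 5 × 723.6 / 1000 = 3.618
Difference = 4.065 − 3.618 = 0.447

0.45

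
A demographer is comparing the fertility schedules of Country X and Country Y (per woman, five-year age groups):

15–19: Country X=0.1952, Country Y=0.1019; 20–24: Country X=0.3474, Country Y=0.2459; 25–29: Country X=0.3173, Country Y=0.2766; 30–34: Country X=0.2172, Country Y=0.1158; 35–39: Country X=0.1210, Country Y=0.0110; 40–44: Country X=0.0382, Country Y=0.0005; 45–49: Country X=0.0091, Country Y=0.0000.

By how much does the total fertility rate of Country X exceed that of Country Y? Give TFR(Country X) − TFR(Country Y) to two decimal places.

Country X:
  Sum of ASFRs = 0.1952 + 0.3474 + 0.3173 + 0.2172 + 0.1210 + 0.0382 + 0.0091 = 1.2454
  TFR = 5 × 1.2454 = 6.227
Country Y:
  Sum of ASFRs = 0.1019 + 0.2459 + 0.2766 + 0.1158 + 0.0110 + 0.0005 + 0.0000 = 0.7517
  TFR = 5 × 0.7517 = 3.7585
Difference = 6.227 − 3.7585 = 2.4685

2.47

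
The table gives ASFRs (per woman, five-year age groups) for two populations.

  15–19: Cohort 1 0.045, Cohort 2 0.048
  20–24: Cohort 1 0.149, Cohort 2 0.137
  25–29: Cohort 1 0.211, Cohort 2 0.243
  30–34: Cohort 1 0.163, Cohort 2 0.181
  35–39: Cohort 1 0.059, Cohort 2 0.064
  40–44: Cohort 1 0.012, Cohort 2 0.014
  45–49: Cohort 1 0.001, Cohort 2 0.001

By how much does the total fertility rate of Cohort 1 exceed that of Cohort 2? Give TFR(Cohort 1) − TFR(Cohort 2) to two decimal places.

Cohort 1:
  Sum of ASFRs = 0.045 + 0.149 + 0.211 + 0.163 + 0.059 + 0.012 + 0.001 = 0.640
  TFR = 5 × 0.640 = 3.2
Cohort 2:
  Sum of ASFRs = 0.048 + 0.137 + 0.243 + 0.181 + 0.064 + 0.014 + 0.001 = 0.688
  TFR = 5 × 0.688 = 3.44
Difference = 3.2 − 3.44 = -0.24

-0.24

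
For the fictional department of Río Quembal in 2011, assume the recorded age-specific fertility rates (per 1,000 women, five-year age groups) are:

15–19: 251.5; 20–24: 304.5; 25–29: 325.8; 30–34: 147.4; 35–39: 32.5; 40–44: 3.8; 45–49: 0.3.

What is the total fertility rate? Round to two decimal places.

Sum of ASFRs = 251.5 + 304.5 + 325.8 + 147.4 + 32.5 + 3.8 + 0.3 = 1065.8
TFR = 5 × 1065.8 / 1000 = 5.329

5.33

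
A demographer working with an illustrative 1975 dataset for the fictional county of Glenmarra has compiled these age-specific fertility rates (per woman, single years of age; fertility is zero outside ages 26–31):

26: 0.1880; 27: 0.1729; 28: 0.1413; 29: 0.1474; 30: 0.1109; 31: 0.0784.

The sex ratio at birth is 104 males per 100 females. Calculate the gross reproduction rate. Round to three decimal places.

Proportion female at birth = 100 / (100 + 104) = 0.49020.
Sum of ASFRs = 0.1880 + 0.1729 + 0.1413 + 0.1474 + 0.1109 + 0.0784 = 0.8389
TFR = 0.8389
GRR = 0.49020 × 0.8389 = 0.41123

0.411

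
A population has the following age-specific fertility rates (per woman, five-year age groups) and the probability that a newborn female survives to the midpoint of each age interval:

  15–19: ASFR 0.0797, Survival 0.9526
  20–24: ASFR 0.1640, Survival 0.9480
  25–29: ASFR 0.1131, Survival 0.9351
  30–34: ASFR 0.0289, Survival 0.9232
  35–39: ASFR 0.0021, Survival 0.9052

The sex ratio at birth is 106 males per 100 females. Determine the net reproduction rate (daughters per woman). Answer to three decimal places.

0.888

Proportion female at birth = 100 / (100 + 106) = 0.48544.
Per-age-group product (5 × ASFR × survival probability):
  15–19: 5 × 0.0797 × 0.9526 = 0.37961
  20–24: 5 × 0.1640 × 0.9480 = 0.77736
  25–29: 5 × 0.1131 × 0.9351 = 0.52880
  30–34: 5 × 0.0289 × 0.9232 = 0.13340
  35–39: 5 × 0.0021 × 0.9052 = 0.00950
Sum = 1.82867
NRR = 0.48544 × 1.82867 = 0.88771
With NRR below 1 the population is below replacement fertility.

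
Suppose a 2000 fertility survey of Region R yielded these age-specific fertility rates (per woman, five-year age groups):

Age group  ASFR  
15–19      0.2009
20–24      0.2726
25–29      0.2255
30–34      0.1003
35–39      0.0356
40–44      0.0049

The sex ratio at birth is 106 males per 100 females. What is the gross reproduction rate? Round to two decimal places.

Proportion female at birth = 100 / (100 + 106) = 0.48544.
Sum of ASFRs = 0.2009 + 0.2726 + 0.2255 + 0.1003 + 0.0356 + 0.0049 = 0.8398
TFR = 5 × 0.8398 = 4.199
GRR = 0.48544 × 4.199 = 2.03836

2.04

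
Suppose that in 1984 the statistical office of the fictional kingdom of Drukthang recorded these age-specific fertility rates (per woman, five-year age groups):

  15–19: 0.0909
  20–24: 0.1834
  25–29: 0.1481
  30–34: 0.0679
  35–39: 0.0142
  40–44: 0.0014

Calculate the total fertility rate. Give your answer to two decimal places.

2.53

Sum of ASFRs = 0.0909 + 0.1834 + 0.1481 + 0.0679 + 0.0142 + 0.0014 = 0.5059
TFR = 5 × 0.5059 = 2.5295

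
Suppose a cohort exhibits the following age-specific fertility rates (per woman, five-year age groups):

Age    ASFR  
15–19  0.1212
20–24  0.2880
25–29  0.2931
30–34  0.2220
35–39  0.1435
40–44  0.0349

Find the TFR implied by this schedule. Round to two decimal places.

Sum of ASFRs = 0.1212 + 0.2880 + 0.2931 + 0.2220 + 0.1435 + 0.0349 = 1.1027
TFR = 5 × 1.1027 = 5.5135

5.51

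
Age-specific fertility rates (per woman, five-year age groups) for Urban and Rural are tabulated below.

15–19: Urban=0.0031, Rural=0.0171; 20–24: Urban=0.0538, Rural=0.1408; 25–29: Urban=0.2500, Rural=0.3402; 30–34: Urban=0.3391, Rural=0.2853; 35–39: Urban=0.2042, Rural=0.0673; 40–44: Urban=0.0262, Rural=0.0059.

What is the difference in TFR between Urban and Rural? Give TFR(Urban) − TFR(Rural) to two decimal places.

0.10

Urban:
  Sum of ASFRs = 0.0031 + 0.0538 + 0.2500 + 0.3391 + 0.2042 + 0.0262 = 0.8764
  TFR = 5 × 0.8764 = 4.382
Rural:
  Sum of ASFRs = 0.0171 + 0.1408 + 0.3402 + 0.2853 + 0.0673 + 0.0059 = 0.8566
  TFR = 5 × 0.8566 = 4.283
Difference = 4.382 − 4.283 = 0.099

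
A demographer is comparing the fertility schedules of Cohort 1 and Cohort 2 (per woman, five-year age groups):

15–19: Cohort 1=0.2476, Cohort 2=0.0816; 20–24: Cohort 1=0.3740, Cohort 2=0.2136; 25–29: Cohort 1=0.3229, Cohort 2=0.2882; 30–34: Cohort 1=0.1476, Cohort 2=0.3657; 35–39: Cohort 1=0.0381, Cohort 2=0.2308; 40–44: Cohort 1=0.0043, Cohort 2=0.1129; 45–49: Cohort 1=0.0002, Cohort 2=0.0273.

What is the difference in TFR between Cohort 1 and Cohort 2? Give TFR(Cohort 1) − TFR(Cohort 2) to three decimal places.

Cohort 1:
  Sum of ASFRs = 0.2476 + 0.3740 + 0.3229 + 0.1476 + 0.0381 + 0.0043 + 0.0002 = 1.1347
  TFR = 5 × 1.1347 = 5.6735
Cohort 2:
  Sum of ASFRs = 0.0816 + 0.2136 + 0.2882 + 0.3657 + 0.2308 + 0.1129 + 0.0273 = 1.3201
  TFR = 5 × 1.3201 = 6.6005
Difference = 5.6735 − 6.6005 = -0.927

-0.927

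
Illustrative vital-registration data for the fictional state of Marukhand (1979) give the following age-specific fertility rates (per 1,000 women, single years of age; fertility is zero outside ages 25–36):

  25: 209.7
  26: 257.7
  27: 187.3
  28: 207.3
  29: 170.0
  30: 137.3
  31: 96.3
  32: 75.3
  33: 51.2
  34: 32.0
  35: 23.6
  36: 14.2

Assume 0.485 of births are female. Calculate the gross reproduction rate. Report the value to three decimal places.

0.709

Proportion female at birth = 0.485.
Sum of ASFRs = 209.7 + 257.7 + 187.3 + 207.3 + 170.0 + 137.3 + 96.3 + 75.3 + 51.2 + 32.0 + 23.6 + 14.2 = 1461.9
TFR = 1461.9 / 1000 = 1.4619
GRR = 0.485 × 1.4619 = 0.70902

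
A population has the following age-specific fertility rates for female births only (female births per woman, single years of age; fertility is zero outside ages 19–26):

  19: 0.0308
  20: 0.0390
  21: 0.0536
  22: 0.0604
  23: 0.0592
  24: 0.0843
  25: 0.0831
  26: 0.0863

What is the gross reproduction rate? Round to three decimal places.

Sum of female ASFRs = 0.0308 + 0.0390 + 0.0536 + 0.0604 + 0.0592 + 0.0843 + 0.0831 + 0.0863 = 0.4967
GRR = 0.4967

0.497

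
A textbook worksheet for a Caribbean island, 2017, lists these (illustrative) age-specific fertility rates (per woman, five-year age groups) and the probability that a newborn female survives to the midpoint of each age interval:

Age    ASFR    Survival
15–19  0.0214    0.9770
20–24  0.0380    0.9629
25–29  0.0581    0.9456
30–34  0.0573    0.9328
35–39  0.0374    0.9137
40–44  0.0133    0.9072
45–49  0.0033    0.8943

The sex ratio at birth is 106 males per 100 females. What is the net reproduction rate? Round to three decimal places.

Proportion female at birth = 100 / (100 + 106) = 0.48544.
Each age group contributes 5 × ASFR × survival:
  15–19: 5 × 0.0214 × 0.9770 = 0.10454
  20–24: 5 × 0.0380 × 0.9629 = 0.18295
  25–29: 5 × 0.0581 × 0.9456 = 0.27470
  30–34: 5 × 0.0573 × 0.9328 = 0.26725
  35–39: 5 × 0.0374 × 0.9137 = 0.17086
  40–44: 5 × 0.0133 × 0.9072 = 0.06033
  45–49: 5 × 0.0033 × 0.8943 = 0.01476
Sum = 1.07539
NRR = 0.48544 × 1.07539 = 0.52204
NRR < 1, so the cohort does not fully replace itself.

0.522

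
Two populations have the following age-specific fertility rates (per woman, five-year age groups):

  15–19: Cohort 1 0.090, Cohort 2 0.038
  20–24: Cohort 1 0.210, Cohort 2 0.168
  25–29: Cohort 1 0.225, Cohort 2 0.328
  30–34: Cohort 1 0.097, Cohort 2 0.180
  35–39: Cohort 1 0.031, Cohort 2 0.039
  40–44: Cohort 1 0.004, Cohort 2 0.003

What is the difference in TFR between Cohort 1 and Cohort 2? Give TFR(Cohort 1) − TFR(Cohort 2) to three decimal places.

Cohort 1:
  Sum of ASFRs = 0.090 + 0.210 + 0.225 + 0.097 + 0.031 + 0.004 = 0.657
  TFR = 5 × 0.657 = 3.285
Cohort 2:
  Sum of ASFRs = 0.038 + 0.168 + 0.328 + 0.180 + 0.039 + 0.003 = 0.756
  TFR = 5 × 0.756 = 3.78
Difference = 3.285 − 3.78 = -0.495

-0.495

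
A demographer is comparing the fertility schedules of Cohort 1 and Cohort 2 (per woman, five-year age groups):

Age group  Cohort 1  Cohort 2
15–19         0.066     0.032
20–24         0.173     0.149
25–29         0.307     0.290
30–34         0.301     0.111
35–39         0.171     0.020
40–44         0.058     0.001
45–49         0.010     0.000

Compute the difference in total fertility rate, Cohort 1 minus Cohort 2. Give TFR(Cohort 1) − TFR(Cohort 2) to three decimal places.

Cohort 1:
  Sum of ASFRs = 0.066 + 0.173 + 0.307 + 0.301 + 0.171 + 0.058 + 0.010 = 1.086
  TFR = 5 × 1.086 = 5.43
Cohort 2:
  Sum of ASFRs = 0.032 + 0.149 + 0.290 + 0.111 + 0.020 + 0.001 + 0.000 = 0.603
  TFR = 5 × 0.603 = 3.015
Difference = 5.43 − 3.015 = 2.415

2.415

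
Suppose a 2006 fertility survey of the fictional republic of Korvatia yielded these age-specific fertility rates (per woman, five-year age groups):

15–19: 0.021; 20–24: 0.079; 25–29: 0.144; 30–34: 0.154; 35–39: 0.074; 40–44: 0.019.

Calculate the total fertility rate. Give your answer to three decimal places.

2.455

Sum of ASFRs = 0.021 + 0.079 + 0.144 + 0.154 + 0.074 + 0.019 = 0.491
TFR = 5 × 0.491 = 2.455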